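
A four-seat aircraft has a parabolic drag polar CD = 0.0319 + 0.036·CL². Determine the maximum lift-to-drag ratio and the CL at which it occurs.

For CD = CD0 + K·CL², (L/D)max occurs at CL* = √(CD0/K) and equals 1/(2√(K·CD0)).
(L/D)max = 1/(2√(0.036 × 0.0319)) = 1/(2 × 0.03389) = 14.8
CL* = √(0.0319/0.036) = 0.941

(L/D)max = 14.8, at CL = 0.941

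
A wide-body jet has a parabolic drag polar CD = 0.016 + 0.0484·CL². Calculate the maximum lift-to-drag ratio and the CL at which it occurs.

(L/D)max = 18, at CL = 0.575

For CD = CD0 + K·CL², (L/D)max occurs at CL* = √(CD0/K) and equals 1/(2√(K·CD0)).
(L/D)max = 1/(2√(0.0484 × 0.016)) = 1/(2 × 0.02783) = 18
CL* = √(0.016/0.0484) = 0.575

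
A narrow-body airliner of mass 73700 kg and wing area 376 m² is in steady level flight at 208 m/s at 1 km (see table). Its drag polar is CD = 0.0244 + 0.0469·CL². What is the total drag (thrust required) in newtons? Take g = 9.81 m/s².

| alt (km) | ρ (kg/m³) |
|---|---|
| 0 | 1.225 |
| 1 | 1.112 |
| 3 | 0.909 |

D = 2.23×10^5 N

At 1 km, from the table: ρ = 1.112 kg/m³.
Weight W = mg = 73700 × 9.81 = 7.23×10^5 N; in level flight L = W.
Dynamic pressure q = 0.5 × 1.112 × 208² = 24050 Pa.
CL = W/(q·S) = 7.23×10^5 / (24050 × 376) = 0.07994.
CD = 0.0244 + 0.0469 × 0.07994² = 0.0247.
D = q·S·CD = 24050 × 376 × 0.0247 = 2.234×10^5 N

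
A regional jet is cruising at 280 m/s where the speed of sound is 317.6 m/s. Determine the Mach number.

M = 0.882

M = v/a = 280 / 317.6 = 0.882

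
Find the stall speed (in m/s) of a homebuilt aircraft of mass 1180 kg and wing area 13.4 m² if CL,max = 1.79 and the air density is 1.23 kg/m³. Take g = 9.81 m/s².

V_stall = 28 m/s

Weight W = mg = 1180 × 9.81 = 11580 N.
From L = ½ρV²S·CL,max = W: V_stall = √(2W/(ρSCL,max)) = √(2·11580/(1.23·13.4·1.79))
V_stall = √784.7 = 28 m/s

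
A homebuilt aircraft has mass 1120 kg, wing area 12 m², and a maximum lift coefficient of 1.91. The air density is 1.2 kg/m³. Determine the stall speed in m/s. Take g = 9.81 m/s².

At stall, lift equals weight: L = W = m·g = 1120 × 9.81 = 10990 N.
From L = ½ρV²S·CL,max = W: V_stall = √(2W/(ρSCL,max)) = √(2·10990/(1.2·12·1.91))
V_stall = √799 = 28.3 m/s

V_stall = 28.3 m/s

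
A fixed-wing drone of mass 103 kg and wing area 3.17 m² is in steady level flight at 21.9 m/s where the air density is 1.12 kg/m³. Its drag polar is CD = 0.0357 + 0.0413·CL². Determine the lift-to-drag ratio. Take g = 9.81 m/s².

L/D = 12.6

Level flight ⇒ L = W = m·g = 103 × 9.81 = 1010.4 N.
q = ½ρv² = ½ × 1.12 × 21.9² = 268.6 Pa.
CL = W/(q·S) = 1010.4 / (268.6 × 3.17) = 1.187.
CD = 0.0357 + 0.0413 × 1.187² = 0.09387.
L/D = CL/CD = 1.187 / 0.09387 = 12.6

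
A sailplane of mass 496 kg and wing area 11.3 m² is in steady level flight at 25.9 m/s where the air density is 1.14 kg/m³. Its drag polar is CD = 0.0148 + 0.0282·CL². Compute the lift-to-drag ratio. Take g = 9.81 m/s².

In steady level flight, lift balances weight: W = mg = 496 × 9.81 = 4865.8 N.
Dynamic pressure q = 0.5 × 1.14 × 25.9² = 382.4 Pa.
CL = W/(q·S) = 4865.8 / (382.4 × 11.3) = 1.126.
CD = 0.0148 + 0.0282 × 1.126² = 0.05056.
L/D = CL/CD = 1.126 / 0.05056 = 22.3

L/D = 22.3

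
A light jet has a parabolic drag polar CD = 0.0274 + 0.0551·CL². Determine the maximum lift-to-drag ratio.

For CD = CD0 + K·CL², (L/D)max occurs at CL* = √(CD0/K) and equals 1/(2√(K·CD0)).
(L/D)max = 1/(2√(0.0551 × 0.0274)) = 1/(2 × 0.03886) = 12.9

(L/D)max = 12.9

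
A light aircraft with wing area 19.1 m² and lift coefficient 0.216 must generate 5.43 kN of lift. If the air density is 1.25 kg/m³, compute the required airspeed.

v = 45.9 m/s

L = ½ρv²S·CL ⇒ v = √(2L/(ρ·S·CL))
v = √(2 × 5430 / (1.25 × 19.1 × 0.216)) = √2106 = 45.9 m/s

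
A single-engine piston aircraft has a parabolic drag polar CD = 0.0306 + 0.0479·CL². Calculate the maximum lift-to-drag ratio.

For CD = CD0 + K·CL², (L/D)max occurs at CL* = √(CD0/K) and equals 1/(2√(K·CD0)).
(L/D)max = 1/(2√(0.0479 × 0.0306)) = 1/(2 × 0.03828) = 13.1

(L/D)max = 13.1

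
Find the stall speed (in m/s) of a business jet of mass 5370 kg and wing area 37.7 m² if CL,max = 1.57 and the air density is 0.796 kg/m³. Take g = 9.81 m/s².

V_stall = 47.3 m/s

Stall occurs when L = W at CL,max. W = mg = 5370 × 9.81 = 52680 N.
V_stall = √(2W/(ρ·S·CL,max)) = √(2 × 52680 / (0.796 × 37.7 × 1.57))
V_stall = √2236 = 47.3 m/s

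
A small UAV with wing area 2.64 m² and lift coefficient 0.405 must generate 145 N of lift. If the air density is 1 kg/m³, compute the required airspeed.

v = 16.5 m/s

L = ½ρv²S·CL ⇒ v = √(2L/(ρ·S·CL))
v = √(2 × 145 / (1 × 2.64 × 0.405)) = √271.2 = 16.5 m/s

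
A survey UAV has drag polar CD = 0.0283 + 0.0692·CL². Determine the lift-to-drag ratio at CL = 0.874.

L/D = 10.8

CD = 0.0283 + 0.0692 × 0.874² = 0.08116
L/D = CL/CD = 0.874 / 0.08116 = 10.8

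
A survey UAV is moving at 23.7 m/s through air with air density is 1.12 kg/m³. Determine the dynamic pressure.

q = 315 Pa

q = ½ρv² = ½ × 1.12 × 23.7² = 315 Pa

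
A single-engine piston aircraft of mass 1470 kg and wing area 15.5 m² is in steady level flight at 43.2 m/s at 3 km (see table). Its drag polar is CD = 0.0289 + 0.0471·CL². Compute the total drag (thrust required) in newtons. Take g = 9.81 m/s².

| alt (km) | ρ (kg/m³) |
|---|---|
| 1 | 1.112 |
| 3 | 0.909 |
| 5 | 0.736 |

At 3 km, from the table: ρ = 0.909 kg/m³.
Level flight ⇒ L = W = m·g = 1470 × 9.81 = 14421 N.
q = ½ρv² = ½ × 0.909 × 43.2² = 848.2 Pa.
CL = W/(q·S) = 14421 / (848.2 × 15.5) = 1.097.
CD = 0.0289 + 0.0471 × 1.097² = 0.08557.
D = q·S·CD = 848.2 × 15.5 × 0.08557 = 1125 N

D = 1120 N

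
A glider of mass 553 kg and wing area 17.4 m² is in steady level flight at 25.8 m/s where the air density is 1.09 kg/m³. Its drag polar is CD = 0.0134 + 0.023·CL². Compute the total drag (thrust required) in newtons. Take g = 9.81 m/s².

D = 192 N

Level flight ⇒ L = W = m·g = 553 × 9.81 = 5424.9 N.
Dynamic pressure q = 0.5 × 1.09 × 25.8² = 362.8 Pa.
Required CL = L/(qS) = 5424.9/(362.8·17.4) = 0.8594.
CD = 0.0134 + 0.023 × 0.8594² = 0.03039.
D = q·S·CD = 362.8 × 17.4 × 0.03039 = 191.8 N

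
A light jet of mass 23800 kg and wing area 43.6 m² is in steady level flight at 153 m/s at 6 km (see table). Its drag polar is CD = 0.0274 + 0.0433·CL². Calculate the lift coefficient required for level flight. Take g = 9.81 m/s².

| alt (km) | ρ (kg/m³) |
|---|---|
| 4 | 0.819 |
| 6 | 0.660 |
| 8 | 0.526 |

At 6 km, from the table: ρ = 0.660 kg/m³.
In steady level flight, lift balances weight: W = mg = 23800 × 9.81 = 2.3348×10^5 N.
Dynamic pressure q = 0.5 × 0.66 × 153² = 7725 Pa.
Required CL = L/(qS) = 2.3348×10^5/(7725·43.6) = 0.6932.

CL = 0.693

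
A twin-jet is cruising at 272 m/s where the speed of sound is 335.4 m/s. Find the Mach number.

M = 0.811

M = v/a = 272 / 335.4 = 0.811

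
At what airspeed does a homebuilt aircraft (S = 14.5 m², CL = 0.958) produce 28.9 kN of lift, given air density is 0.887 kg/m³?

L = ½ρv²S·CL ⇒ v = √(2L/(ρ·S·CL))
v = √(2 × 28900 / (0.887 × 14.5 × 0.958)) = √4691 = 68.5 m/s

v = 68.5 m/s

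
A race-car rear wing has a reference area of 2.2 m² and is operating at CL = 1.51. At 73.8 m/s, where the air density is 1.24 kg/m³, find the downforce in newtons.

Dynamic pressure q = ½ρv² = ½ × 1.24 × 73.8² = 3377 Pa.
L = q·S·CL = 3377 × 2.2 × 1.51 = 11200 N ≈ 11.2 kN

L = 11200 N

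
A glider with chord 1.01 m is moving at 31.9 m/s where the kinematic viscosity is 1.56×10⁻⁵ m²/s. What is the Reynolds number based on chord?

Re = v·c/ν = 31.9 × 1.01 / (1.56×10⁻⁵) = 2.07×10^6

Re = 2.07×10^6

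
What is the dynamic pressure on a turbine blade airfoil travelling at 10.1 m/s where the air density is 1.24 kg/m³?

q = 63.2 Pa

q = ½ρv² = ½ × 1.24 × 10.1² = 63.2 Pa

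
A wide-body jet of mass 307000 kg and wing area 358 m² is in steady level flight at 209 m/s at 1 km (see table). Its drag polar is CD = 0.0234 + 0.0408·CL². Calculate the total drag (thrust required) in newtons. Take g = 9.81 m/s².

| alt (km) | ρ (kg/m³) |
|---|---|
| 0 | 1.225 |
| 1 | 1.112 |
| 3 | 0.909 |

D = 2.46×10^5 N

At 1 km, from the table: ρ = 1.112 kg/m³.
In steady level flight, lift balances weight: W = mg = 307000 × 9.81 = 3.0117×10^6 N.
q = ½ρv² = ½ × 1.112 × 209² = 24290 Pa.
CL = 2W/(ρv²S) = 2×3.0117×10^6/(1.112×209²×358) = 0.3464.
CD = 0.0234 + 0.0408 × 0.3464² = 0.0283.
D = q·S·CD = 24290 × 358 × 0.0283 = 2.46×10^5 N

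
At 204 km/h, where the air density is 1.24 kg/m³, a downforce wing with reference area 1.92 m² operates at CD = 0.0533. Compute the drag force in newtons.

D = 204 N

Convert speed: v = 204 km/h ÷ 3.6 = 56.67 m/s.
Dynamic pressure q = ½ρv² = ½ × 1.24 × 56.67² = 1991 Pa.
D = q·S·CD = 1991 × 1.92 × 0.0533 = 204 N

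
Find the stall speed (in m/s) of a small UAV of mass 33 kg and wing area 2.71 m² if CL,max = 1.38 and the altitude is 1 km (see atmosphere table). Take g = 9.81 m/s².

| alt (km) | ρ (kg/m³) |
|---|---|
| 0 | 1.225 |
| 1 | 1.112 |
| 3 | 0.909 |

At 1 km, from the table: ρ = 1.112 kg/m³.
At stall, lift equals weight: L = W = m·g = 33 × 9.81 = 323.7 N.
V_stall = √(2W/(ρ·S·CL,max)) = √(2 × 323.7 / (1.112 × 2.71 × 1.38))
V_stall = √155.7 = 12.5 m/s

V_stall = 12.5 m/s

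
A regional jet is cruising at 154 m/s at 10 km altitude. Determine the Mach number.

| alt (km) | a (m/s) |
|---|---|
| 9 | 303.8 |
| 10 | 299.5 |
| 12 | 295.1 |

M = 0.514

At 10 km, from the table: a = 299.5 m/s.
M = v/a = 154 / 299.5 = 0.514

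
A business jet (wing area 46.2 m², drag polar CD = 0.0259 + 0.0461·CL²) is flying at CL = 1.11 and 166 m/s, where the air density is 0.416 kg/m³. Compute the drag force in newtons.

CD = 0.0259 + 0.0461 × 1.11² = 0.0827
D = ½ρv²S·CD = ½ × 0.416 × 166² × 46.2 × 0.0827 = 21900 N

D = 21900 N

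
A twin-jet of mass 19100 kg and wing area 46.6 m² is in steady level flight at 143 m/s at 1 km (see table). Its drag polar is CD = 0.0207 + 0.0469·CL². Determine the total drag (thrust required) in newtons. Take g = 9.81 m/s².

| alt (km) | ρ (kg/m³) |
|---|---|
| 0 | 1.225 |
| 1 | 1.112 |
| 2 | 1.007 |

At 1 km, from the table: ρ = 1.112 kg/m³.
Weight W = mg = 19100 × 9.81 = 1.8737×10^5 N; in level flight L = W.
q = ½ρv² = ½ × 1.112 × 143² = 11370 Pa.
CL = W/(q·S) = 1.8737×10^5 / (11370 × 46.6) = 0.3536.
CD = 0.0207 + 0.0469 × 0.3536² = 0.02657.
D = q·S·CD = 11370 × 46.6 × 0.02657 = 14080 N

D = 14100 N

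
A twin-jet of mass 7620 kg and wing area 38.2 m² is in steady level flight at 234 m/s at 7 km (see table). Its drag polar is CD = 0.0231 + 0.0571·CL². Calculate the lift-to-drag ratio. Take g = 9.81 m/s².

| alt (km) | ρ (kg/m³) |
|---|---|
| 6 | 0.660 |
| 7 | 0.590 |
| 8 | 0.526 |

At 7 km, from the table: ρ = 0.590 kg/m³.
In steady level flight, lift balances weight: W = mg = 7620 × 9.81 = 74752 N.
q = ½ρv² = ½ × 0.59 × 234² = 16150 Pa.
Required CL = L/(qS) = 74752/(16150·38.2) = 0.1211.
CD = 0.0231 + 0.0571 × 0.1211² = 0.02394.
L/D = CL/CD = 0.1211 / 0.02394 = 5.06

L/D = 5.06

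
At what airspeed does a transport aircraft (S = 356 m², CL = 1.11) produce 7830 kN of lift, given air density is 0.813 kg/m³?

L = ½ρv²S·CL ⇒ v = √(2L/(ρ·S·CL))
v = √(2 × 7.83×10^6 / (0.813 × 356 × 1.11)) = √48740 = 221 m/s

v = 221 m/s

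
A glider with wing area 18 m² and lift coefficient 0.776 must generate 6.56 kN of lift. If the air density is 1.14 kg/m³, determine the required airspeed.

v = 28.7 m/s

L = ½ρv²S·CL ⇒ v = √(2L/(ρ·S·CL))
v = √(2 × 6560 / (1.14 × 18 × 0.776)) = √823.9 = 28.7 m/s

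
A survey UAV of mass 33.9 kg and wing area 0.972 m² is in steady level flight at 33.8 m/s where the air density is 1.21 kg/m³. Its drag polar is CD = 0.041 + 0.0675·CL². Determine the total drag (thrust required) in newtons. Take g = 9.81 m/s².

D = 38.7 N

Weight W = mg = 33.9 × 9.81 = 332.56 N; in level flight L = W.
q = ½ρv² = ½ × 1.21 × 33.8² = 691.2 Pa.
CL = W/(q·S) = 332.56 / (691.2 × 0.972) = 0.495.
CD = 0.041 + 0.0675 × 0.495² = 0.05754.
D = q·S·CD = 691.2 × 0.972 × 0.05754 = 38.66 N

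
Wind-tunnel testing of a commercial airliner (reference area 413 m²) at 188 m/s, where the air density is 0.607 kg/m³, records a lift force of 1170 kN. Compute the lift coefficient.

CL = 0.264

From L = ½ρv²S·CL, rearranging gives CL = 2L/(ρv²S).
CL = 2 × 1.17×10^6 / (0.607 × 188² × 413) = 0.264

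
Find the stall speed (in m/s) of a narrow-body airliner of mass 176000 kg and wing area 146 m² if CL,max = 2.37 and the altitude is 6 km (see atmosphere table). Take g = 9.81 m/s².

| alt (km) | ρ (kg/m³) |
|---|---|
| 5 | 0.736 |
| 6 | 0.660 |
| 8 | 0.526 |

V_stall = 123 m/s

At 6 km, from the table: ρ = 0.660 kg/m³.
At stall, lift equals weight: L = W = m·g = 176000 × 9.81 = 1.727×10^6 N.
From L = ½ρV²S·CL,max = W: V_stall = √(2W/(ρSCL,max)) = √(2·1.727×10^6/(0.66·146·2.37))
V_stall = √15120 = 123 m/s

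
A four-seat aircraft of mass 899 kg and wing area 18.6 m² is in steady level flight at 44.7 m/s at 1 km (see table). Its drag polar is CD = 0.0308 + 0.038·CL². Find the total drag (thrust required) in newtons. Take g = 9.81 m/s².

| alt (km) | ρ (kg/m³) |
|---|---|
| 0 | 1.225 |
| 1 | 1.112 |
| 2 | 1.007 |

D = 779 N

At 1 km, from the table: ρ = 1.112 kg/m³.
Weight W = mg = 899 × 9.81 = 8819.2 N; in level flight L = W.
q = ½ρv² = ½ × 1.112 × 44.7² = 1111 Pa.
Required CL = L/(qS) = 8819.2/(1111·18.6) = 0.4268.
CD = 0.0308 + 0.038 × 0.4268² = 0.03772.
D = q·S·CD = 1111 × 18.6 × 0.03772 = 779.5 N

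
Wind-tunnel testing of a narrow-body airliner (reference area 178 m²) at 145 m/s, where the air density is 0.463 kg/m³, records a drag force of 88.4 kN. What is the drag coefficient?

From D = ½ρv²S·CD, rearranging gives CD = 2D/(ρv²S).
CD = 2 × 88400 / (0.463 × 145² × 178) = 0.102

CD = 0.102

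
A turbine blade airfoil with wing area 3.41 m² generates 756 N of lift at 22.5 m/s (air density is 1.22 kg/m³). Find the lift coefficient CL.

From L = ½ρv²S·CL, rearranging gives CL = 2L/(ρv²S).
CL = 2 × 756 / (1.22 × 22.5² × 3.41) = 0.718

CL = 0.718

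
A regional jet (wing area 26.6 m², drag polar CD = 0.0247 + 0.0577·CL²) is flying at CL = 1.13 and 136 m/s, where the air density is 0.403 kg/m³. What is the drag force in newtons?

CD = 0.0247 + 0.0577 × 1.13² = 0.09838
D = ½ρv²S·CD = ½ × 0.403 × 136² × 26.6 × 0.09838 = 9750 N

D = 9750 N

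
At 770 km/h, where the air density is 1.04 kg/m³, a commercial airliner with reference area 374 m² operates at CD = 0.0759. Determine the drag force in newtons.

Convert speed: v = 770 km/h ÷ 3.6 = 213.9 m/s.
Dynamic pressure q = ½ρv² = ½ × 1.04 × 213.9² = 23790 Pa.
D = q·S·CD = 23790 × 374 × 0.0759 = 6.75×10^5 N ≈ 675 kN

D = 6.75×10^5 N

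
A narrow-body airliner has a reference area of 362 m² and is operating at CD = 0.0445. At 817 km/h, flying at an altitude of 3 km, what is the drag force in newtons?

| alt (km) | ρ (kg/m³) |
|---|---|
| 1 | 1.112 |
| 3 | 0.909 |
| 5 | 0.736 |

D = 3.77×10^5 N

At 3 km, from the table: ρ = 0.909 kg/m³.
Convert speed: v = 817 km/h ÷ 3.6 = 226.9 m/s.
Dynamic pressure q = ½ρv² = ½ × 0.909 × 226.9² = 23410 Pa.
D = q·S·CD = 23410 × 362 × 0.0445 = 3.77×10^5 N ≈ 377 kN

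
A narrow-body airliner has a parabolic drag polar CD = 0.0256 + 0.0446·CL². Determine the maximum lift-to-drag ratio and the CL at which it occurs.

For CD = CD0 + K·CL², (L/D)max occurs at CL* = √(CD0/K) and equals 1/(2√(K·CD0)).
(L/D)max = 1/(2√(0.0446 × 0.0256)) = 1/(2 × 0.03379) = 14.8
CL* = √(0.0256/0.0446) = 0.758

(L/D)max = 14.8, at CL = 0.758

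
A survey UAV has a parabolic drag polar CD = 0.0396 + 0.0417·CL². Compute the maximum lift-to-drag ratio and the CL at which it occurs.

For CD = CD0 + K·CL², (L/D)max occurs at CL* = √(CD0/K) and equals 1/(2√(K·CD0)).
(L/D)max = 1/(2√(0.0417 × 0.0396)) = 1/(2 × 0.04064) = 12.3
CL* = √(0.0396/0.0417) = 0.974

(L/D)max = 12.3, at CL = 0.974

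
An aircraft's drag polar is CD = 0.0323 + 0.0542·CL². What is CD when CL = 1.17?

CD = 0.106

CD = 0.0323 + 0.0542 × 1.17² = 0.0323 + 0.07419 = 0.106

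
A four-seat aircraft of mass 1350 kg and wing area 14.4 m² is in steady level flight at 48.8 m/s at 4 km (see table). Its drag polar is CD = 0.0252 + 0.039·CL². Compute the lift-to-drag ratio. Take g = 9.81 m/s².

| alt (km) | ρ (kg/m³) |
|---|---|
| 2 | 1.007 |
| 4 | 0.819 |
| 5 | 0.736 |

At 4 km, from the table: ρ = 0.819 kg/m³.
Weight W = mg = 1350 × 9.81 = 13244 N; in level flight L = W.
Dynamic pressure q = 0.5 × 0.819 × 48.8² = 975.2 Pa.
CL = W/(q·S) = 13244 / (975.2 × 14.4) = 0.9431.
CD = 0.0252 + 0.039 × 0.9431² = 0.05989.
L/D = CL/CD = 0.9431 / 0.05989 = 15.7

L/D = 15.7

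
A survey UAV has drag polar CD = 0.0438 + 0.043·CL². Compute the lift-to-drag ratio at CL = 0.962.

L/D = 11.5

CD = 0.0438 + 0.043 × 0.962² = 0.08359
L/D = CL/CD = 0.962 / 0.08359 = 11.5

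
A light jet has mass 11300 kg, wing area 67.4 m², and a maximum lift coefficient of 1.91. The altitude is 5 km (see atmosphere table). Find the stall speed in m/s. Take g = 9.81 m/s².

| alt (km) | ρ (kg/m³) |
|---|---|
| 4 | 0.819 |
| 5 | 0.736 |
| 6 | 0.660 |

At 5 km, from the table: ρ = 0.736 kg/m³.
Stall occurs when L = W at CL,max. W = mg = 11300 × 9.81 = 1.109×10^5 N.
V_stall = √(2W/(ρ·S·CL,max)) = √(2 × 1.109×10^5 / (0.736 × 67.4 × 1.91))
V_stall = √2340 = 48.4 m/s

V_stall = 48.4 m/s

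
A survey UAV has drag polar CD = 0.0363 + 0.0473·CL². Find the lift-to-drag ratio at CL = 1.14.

CD = 0.0363 + 0.0473 × 1.14² = 0.09777
L/D = CL/CD = 1.14 / 0.09777 = 11.7

L/D = 11.7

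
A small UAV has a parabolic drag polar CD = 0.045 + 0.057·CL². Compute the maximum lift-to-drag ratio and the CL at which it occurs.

For CD = CD0 + K·CL², (L/D)max occurs at CL* = √(CD0/K) and equals 1/(2√(K·CD0)).
(L/D)max = 1/(2√(0.057 × 0.045)) = 1/(2 × 0.05065) = 9.87
CL* = √(0.045/0.057) = 0.889

(L/D)max = 9.87, at CL = 0.889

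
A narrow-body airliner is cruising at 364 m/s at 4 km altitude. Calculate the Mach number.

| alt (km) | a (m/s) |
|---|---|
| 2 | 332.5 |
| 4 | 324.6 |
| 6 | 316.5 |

At 4 km, from the table: a = 324.6 m/s.
M = v/a = 364 / 324.6 = 1.12

M = 1.12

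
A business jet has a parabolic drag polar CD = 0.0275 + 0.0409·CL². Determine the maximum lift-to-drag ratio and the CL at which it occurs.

For CD = CD0 + K·CL², (L/D)max occurs at CL* = √(CD0/K) and equals 1/(2√(K·CD0)).
(L/D)max = 1/(2√(0.0409 × 0.0275)) = 1/(2 × 0.03354) = 14.9
CL* = √(0.0275/0.0409) = 0.82

(L/D)max = 14.9, at CL = 0.82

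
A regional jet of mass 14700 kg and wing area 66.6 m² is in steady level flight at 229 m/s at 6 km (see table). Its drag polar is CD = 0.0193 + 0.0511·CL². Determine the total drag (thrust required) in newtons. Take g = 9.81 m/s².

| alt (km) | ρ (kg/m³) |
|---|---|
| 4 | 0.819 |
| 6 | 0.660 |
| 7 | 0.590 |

At 6 km, from the table: ρ = 0.660 kg/m³.
Weight W = mg = 14700 × 9.81 = 1.4421×10^5 N; in level flight L = W.
Dynamic pressure q = 0.5 × 0.66 × 229² = 17310 Pa.
CL = 2W/(ρv²S) = 2×1.4421×10^5/(0.66×229²×66.6) = 0.1251.
CD = 0.0193 + 0.0511 × 0.1251² = 0.0201.
D = q·S·CD = 17310 × 66.6 × 0.0201 = 23170 N

D = 23200 N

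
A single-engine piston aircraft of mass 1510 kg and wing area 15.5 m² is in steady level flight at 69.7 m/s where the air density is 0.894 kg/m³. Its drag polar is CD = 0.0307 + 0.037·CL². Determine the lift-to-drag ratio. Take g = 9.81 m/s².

Weight W = mg = 1510 × 9.81 = 14813 N; in level flight L = W.
Dynamic pressure q = 0.5 × 0.894 × 69.7² = 2172 Pa.
CL = 2W/(ρv²S) = 2×14813/(0.894×69.7²×15.5) = 0.4401.
CD = 0.0307 + 0.037 × 0.4401² = 0.03787.
L/D = CL/CD = 0.4401 / 0.03787 = 11.6

L/D = 11.6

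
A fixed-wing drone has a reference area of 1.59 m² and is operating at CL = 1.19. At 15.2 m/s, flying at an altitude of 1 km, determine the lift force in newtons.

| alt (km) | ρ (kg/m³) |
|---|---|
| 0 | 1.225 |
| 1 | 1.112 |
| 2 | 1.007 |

At 1 km, from the table: ρ = 1.112 kg/m³.
L = ½ρv²S·CL = ½ × 1.112 × 15.2² × 1.59 × 1.19 = 243 N

L = 243 N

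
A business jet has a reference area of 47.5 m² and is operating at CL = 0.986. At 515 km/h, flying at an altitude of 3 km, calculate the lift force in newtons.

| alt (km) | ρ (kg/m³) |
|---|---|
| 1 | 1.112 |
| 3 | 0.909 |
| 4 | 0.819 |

At 3 km, from the table: ρ = 0.909 kg/m³.
Convert speed: v = 515 km/h ÷ 3.6 = 143.1 m/s.
L = ½ρv²S·CL = ½ × 0.909 × 143.1² × 47.5 × 0.986 = 4.36×10^5 N ≈ 436 kN

L = 4.36×10^5 N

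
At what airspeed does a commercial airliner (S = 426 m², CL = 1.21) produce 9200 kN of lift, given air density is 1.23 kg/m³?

L = ½ρv²S·CL ⇒ v = √(2L/(ρ·S·CL))
v = √(2 × 9.2×10^6 / (1.23 × 426 × 1.21)) = √29020 = 170 m/s

v = 170 m/s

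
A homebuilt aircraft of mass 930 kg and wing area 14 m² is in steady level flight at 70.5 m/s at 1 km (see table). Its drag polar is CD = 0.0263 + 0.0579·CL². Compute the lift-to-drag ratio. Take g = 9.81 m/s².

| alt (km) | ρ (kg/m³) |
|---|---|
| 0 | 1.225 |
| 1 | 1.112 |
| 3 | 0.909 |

At 1 km, from the table: ρ = 1.112 kg/m³.
Weight W = mg = 930 × 9.81 = 9123.3 N; in level flight L = W.
Dynamic pressure q = 0.5 × 1.112 × 70.5² = 2763 Pa.
CL = W/(q·S) = 9123.3 / (2763 × 14) = 0.2358.
CD = 0.0263 + 0.0579 × 0.2358² = 0.02952.
L/D = CL/CD = 0.2358 / 0.02952 = 7.99

L/D = 7.99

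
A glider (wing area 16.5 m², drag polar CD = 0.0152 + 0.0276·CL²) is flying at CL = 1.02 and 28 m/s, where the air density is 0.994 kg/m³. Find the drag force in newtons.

D = 282 N

CD = 0.0152 + 0.0276 × 1.02² = 0.04392
D = ½ρv²S·CD = ½ × 0.994 × 28² × 16.5 × 0.04392 = 282 N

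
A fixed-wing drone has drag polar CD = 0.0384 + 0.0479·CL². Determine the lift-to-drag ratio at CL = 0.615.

CD = 0.0384 + 0.0479 × 0.615² = 0.05652
L/D = CL/CD = 0.615 / 0.05652 = 10.9

L/D = 10.9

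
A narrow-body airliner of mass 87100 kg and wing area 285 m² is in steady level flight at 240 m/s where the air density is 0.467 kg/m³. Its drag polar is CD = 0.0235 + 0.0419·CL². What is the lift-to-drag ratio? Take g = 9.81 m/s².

Weight W = mg = 87100 × 9.81 = 8.5445×10^5 N; in level flight L = W.
Dynamic pressure q = 0.5 × 0.467 × 240² = 13450 Pa.
CL = W/(q·S) = 8.5445×10^5 / (13450 × 285) = 0.2229.
CD = 0.0235 + 0.0419 × 0.2229² = 0.02558.
L/D = CL/CD = 0.2229 / 0.02558 = 8.71

L/D = 8.71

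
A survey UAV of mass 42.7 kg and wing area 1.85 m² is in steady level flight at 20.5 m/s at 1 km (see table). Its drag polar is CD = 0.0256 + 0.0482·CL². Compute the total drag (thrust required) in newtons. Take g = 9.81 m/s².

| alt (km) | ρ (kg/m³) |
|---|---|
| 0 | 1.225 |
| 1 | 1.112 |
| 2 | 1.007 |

D = 30.6 N

At 1 km, from the table: ρ = 1.112 kg/m³.
In steady level flight, lift balances weight: W = mg = 42.7 × 9.81 = 418.89 N.
q = ½ρv² = ½ × 1.112 × 20.5² = 233.7 Pa.
CL = 2W/(ρv²S) = 2×418.89/(1.112×20.5²×1.85) = 0.969.
CD = 0.0256 + 0.0482 × 0.969² = 0.07086.
D = q·S·CD = 233.7 × 1.85 × 0.07086 = 30.63 N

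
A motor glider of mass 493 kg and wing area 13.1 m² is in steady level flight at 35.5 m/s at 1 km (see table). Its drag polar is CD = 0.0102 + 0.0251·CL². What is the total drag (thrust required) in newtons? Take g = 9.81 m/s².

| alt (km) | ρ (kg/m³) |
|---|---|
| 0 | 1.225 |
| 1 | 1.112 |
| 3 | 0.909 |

At 1 km, from the table: ρ = 1.112 kg/m³.
Weight W = mg = 493 × 9.81 = 4836.3 N; in level flight L = W.
Dynamic pressure q = 0.5 × 1.112 × 35.5² = 700.7 Pa.
Required CL = L/(qS) = 4836.3/(700.7·13.1) = 0.5269.
CD = 0.0102 + 0.0251 × 0.5269² = 0.01717.
D = q·S·CD = 700.7 × 13.1 × 0.01717 = 157.6 N

D = 158 N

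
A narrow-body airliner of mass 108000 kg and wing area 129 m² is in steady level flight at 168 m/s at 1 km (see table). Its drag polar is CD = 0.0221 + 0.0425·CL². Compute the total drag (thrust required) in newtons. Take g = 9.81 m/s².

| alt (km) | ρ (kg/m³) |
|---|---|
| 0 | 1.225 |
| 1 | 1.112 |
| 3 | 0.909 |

D = 68300 N

At 1 km, from the table: ρ = 1.112 kg/m³.
In steady level flight, lift balances weight: W = mg = 108000 × 9.81 = 1.0595×10^6 N.
Dynamic pressure q = 0.5 × 1.112 × 168² = 15690 Pa.
CL = 2W/(ρv²S) = 2×1.0595×10^6/(1.112×168²×129) = 0.5234.
CD = 0.0221 + 0.0425 × 0.5234² = 0.03374.
D = q·S·CD = 15690 × 129 × 0.03374 = 68300 N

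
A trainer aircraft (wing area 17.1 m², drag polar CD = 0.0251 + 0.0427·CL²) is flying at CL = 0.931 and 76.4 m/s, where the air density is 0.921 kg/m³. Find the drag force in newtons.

D = 2850 N

CD = 0.0251 + 0.0427 × 0.931² = 0.06211
D = ½ρv²S·CD = ½ × 0.921 × 76.4² × 17.1 × 0.06211 = 2850 N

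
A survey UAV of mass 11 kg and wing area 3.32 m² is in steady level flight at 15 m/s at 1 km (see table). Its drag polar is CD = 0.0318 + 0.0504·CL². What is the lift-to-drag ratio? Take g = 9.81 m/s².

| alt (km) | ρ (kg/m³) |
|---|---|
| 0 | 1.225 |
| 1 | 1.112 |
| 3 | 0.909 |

L/D = 7.38

At 1 km, from the table: ρ = 1.112 kg/m³.
Level flight ⇒ L = W = m·g = 11 × 9.81 = 107.91 N.
Dynamic pressure q = 0.5 × 1.112 × 15² = 125.1 Pa.
CL = W/(q·S) = 107.91 / (125.1 × 3.32) = 0.2598.
CD = 0.0318 + 0.0504 × 0.2598² = 0.0352.
L/D = CL/CD = 0.2598 / 0.0352 = 7.38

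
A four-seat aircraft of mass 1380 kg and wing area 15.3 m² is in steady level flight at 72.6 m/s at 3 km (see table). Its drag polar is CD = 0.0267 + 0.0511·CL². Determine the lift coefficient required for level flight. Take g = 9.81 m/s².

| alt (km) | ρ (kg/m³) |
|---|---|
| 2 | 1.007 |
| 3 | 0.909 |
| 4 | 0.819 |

CL = 0.369

At 3 km, from the table: ρ = 0.909 kg/m³.
Level flight ⇒ L = W = m·g = 1380 × 9.81 = 13538 N.
q = ½ρv² = ½ × 0.909 × 72.6² = 2396 Pa.
CL = 2W/(ρv²S) = 2×13538/(0.909×72.6²×15.3) = 0.3694.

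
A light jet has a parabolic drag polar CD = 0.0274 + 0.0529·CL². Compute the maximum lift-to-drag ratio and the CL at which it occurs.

For CD = CD0 + K·CL², (L/D)max occurs at CL* = √(CD0/K) and equals 1/(2√(K·CD0)).
(L/D)max = 1/(2√(0.0529 × 0.0274)) = 1/(2 × 0.03807) = 13.1
CL* = √(0.0274/0.0529) = 0.72

(L/D)max = 13.1, at CL = 0.72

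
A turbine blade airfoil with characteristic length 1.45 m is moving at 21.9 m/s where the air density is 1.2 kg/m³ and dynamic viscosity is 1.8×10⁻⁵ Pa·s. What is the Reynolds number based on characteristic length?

Re = 2.12×10^6

Re = ρ·v·c/μ = 1.2 × 21.9 × 1.45 / (1.8×10⁻⁵) = 2.12×10^6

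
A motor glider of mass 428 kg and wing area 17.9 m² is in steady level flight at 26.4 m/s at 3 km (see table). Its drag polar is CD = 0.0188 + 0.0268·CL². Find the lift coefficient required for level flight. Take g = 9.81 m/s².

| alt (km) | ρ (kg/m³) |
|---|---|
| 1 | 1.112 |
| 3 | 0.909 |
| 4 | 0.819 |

At 3 km, from the table: ρ = 0.909 kg/m³.
Level flight ⇒ L = W = m·g = 428 × 9.81 = 4198.7 N.
q = ½ρv² = ½ × 0.909 × 26.4² = 316.8 Pa.
Required CL = L/(qS) = 4198.7/(316.8·17.9) = 0.7405.

CL = 0.74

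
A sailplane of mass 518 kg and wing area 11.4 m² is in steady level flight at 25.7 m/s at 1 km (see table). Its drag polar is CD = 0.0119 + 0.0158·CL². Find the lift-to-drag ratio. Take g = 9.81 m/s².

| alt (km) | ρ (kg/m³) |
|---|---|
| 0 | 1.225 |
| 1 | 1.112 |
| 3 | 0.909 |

At 1 km, from the table: ρ = 1.112 kg/m³.
In steady level flight, lift balances weight: W = mg = 518 × 9.81 = 5081.6 N.
q = ½ρv² = ½ × 1.112 × 25.7² = 367.2 Pa.
CL = W/(q·S) = 5081.6 / (367.2 × 11.4) = 1.214.
CD = 0.0119 + 0.0158 × 1.214² = 0.03518.
L/D = CL/CD = 1.214 / 0.03518 = 34.5

L/D = 34.5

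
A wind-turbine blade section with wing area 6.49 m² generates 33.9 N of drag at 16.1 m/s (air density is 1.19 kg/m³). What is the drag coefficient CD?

From D = ½ρv²S·CD, rearranging gives CD = 2D/(ρv²S).
CD = 2 × 33.9 / (1.19 × 16.1² × 6.49) = 0.0339

CD = 0.0339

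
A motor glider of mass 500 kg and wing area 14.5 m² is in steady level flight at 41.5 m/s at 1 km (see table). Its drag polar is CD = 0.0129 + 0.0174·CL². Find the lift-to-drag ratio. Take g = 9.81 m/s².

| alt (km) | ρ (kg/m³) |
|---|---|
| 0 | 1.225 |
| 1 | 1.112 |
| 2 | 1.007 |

L/D = 23.4

At 1 km, from the table: ρ = 1.112 kg/m³.
In steady level flight, lift balances weight: W = mg = 500 × 9.81 = 4905 N.
Dynamic pressure q = 0.5 × 1.112 × 41.5² = 957.6 Pa.
CL = 2W/(ρv²S) = 2×4905/(1.112×41.5²×14.5) = 0.3533.
CD = 0.0129 + 0.0174 × 0.3533² = 0.01507.
L/D = CL/CD = 0.3533 / 0.01507 = 23.4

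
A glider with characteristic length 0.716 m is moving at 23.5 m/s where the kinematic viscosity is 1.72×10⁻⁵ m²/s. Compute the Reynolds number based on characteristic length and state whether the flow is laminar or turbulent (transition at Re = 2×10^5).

Re = v·c/ν = 23.5 × 0.716 / (1.72×10⁻⁵) = 9.78×10^5
Since 9.78×10^5 > 2×10^5, the flow is turbulent.

Re = 9.78×10^5 (turbulent)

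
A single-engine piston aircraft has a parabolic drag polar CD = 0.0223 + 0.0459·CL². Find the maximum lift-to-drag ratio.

For CD = CD0 + K·CL², (L/D)max occurs at CL* = √(CD0/K) and equals 1/(2√(K·CD0)).
(L/D)max = 1/(2√(0.0459 × 0.0223)) = 1/(2 × 0.03199) = 15.6

(L/D)max = 15.6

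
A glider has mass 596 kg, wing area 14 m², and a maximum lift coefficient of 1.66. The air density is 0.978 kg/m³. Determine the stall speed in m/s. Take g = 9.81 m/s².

At stall, lift equals weight: L = W = m·g = 596 × 9.81 = 5847 N.
V_stall = √(2W/(ρ·S·CL,max)) = √(2 × 5847 / (0.978 × 14 × 1.66))
V_stall = √514.5 = 22.7 m/s

V_stall = 22.7 m/s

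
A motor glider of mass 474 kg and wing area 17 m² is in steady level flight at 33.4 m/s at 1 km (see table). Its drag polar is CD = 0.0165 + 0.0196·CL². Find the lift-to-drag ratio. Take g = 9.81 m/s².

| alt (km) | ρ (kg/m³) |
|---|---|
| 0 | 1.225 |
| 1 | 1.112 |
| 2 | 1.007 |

L/D = 21.7

At 1 km, from the table: ρ = 1.112 kg/m³.
Weight W = mg = 474 × 9.81 = 4649.9 N; in level flight L = W.
q = ½ρv² = ½ × 1.112 × 33.4² = 620.3 Pa.
CL = 2W/(ρv²S) = 2×4649.9/(1.112×33.4²×17) = 0.441.
CD = 0.0165 + 0.0196 × 0.441² = 0.02031.
L/D = CL/CD = 0.441 / 0.02031 = 21.7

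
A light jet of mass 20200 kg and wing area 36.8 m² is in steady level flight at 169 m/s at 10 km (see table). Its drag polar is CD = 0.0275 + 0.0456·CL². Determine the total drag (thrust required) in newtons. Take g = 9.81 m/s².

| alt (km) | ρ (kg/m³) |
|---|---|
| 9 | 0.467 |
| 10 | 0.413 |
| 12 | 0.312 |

At 10 km, from the table: ρ = 0.413 kg/m³.
Weight W = mg = 20200 × 9.81 = 1.9816×10^5 N; in level flight L = W.
q = ½ρv² = ½ × 0.413 × 169² = 5898 Pa.
Required CL = L/(qS) = 1.9816×10^5/(5898·36.8) = 0.913.
CD = 0.0275 + 0.0456 × 0.913² = 0.06551.
D = q·S·CD = 5898 × 36.8 × 0.06551 = 14220 N

D = 14200 N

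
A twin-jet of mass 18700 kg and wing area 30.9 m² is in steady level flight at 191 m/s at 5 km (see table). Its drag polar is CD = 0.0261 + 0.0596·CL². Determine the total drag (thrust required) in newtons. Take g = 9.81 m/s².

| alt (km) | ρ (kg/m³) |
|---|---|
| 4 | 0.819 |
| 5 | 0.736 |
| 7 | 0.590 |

At 5 km, from the table: ρ = 0.736 kg/m³.
Weight W = mg = 18700 × 9.81 = 1.8345×10^5 N; in level flight L = W.
Dynamic pressure q = 0.5 × 0.736 × 191² = 13430 Pa.
CL = 2W/(ρv²S) = 2×1.8345×10^5/(0.736×191²×30.9) = 0.4422.
CD = 0.0261 + 0.0596 × 0.4422² = 0.03776.
D = q·S·CD = 13430 × 30.9 × 0.03776 = 15660 N

D = 15700 N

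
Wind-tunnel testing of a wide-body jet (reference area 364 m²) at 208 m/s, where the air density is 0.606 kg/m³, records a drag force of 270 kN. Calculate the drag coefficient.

CD = 0.0566

From D = ½ρv²S·CD, rearranging gives CD = 2D/(ρv²S).
CD = 2 × 2.7×10^5 / (0.606 × 208² × 364) = 0.0566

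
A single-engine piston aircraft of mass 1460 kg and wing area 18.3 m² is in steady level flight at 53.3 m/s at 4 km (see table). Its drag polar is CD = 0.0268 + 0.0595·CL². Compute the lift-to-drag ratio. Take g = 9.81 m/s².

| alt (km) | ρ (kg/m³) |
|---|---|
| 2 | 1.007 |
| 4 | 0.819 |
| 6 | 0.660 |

L/D = 12.5

At 4 km, from the table: ρ = 0.819 kg/m³.
In steady level flight, lift balances weight: W = mg = 1460 × 9.81 = 14323 N.
q = ½ρv² = ½ × 0.819 × 53.3² = 1163 Pa.
CL = W/(q·S) = 14323 / (1163 × 18.3) = 0.6728.
CD = 0.0268 + 0.0595 × 0.6728² = 0.05373.
L/D = CL/CD = 0.6728 / 0.05373 = 12.5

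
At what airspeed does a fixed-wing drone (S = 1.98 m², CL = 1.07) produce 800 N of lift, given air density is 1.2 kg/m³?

v = 25.1 m/s

L = ½ρv²S·CL ⇒ v = √(2L/(ρ·S·CL))
v = √(2 × 800 / (1.2 × 1.98 × 1.07)) = √629.3 = 25.1 m/s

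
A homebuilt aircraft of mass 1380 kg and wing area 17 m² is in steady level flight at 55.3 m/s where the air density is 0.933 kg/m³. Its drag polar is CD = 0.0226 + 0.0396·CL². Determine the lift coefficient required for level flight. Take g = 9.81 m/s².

CL = 0.558

Weight W = mg = 1380 × 9.81 = 13538 N; in level flight L = W.
q = ½ρv² = ½ × 0.933 × 55.3² = 1427 Pa.
CL = W/(q·S) = 13538 / (1427 × 17) = 0.5582.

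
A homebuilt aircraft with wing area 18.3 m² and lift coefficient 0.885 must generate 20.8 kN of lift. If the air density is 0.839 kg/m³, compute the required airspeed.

v = 55.3 m/s

L = ½ρv²S·CL ⇒ v = √(2L/(ρ·S·CL))
v = √(2 × 20800 / (0.839 × 18.3 × 0.885)) = √3062 = 55.3 m/s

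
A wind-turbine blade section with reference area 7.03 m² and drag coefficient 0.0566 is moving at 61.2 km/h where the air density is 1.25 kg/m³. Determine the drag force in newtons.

Convert speed: v = 61.2 km/h ÷ 3.6 = 17 m/s.
D = ½ρv²S·CD = ½ × 1.25 × 17² × 7.03 × 0.0566 = 71.9 N

D = 71.9 N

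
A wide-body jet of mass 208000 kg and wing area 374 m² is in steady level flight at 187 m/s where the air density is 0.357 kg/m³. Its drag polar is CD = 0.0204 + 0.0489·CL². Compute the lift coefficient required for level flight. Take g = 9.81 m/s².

In steady level flight, lift balances weight: W = mg = 208000 × 9.81 = 2.0405×10^6 N.
q = ½ρv² = ½ × 0.357 × 187² = 6242 Pa.
CL = 2W/(ρv²S) = 2×2.0405×10^6/(0.357×187²×374) = 0.8741.

CL = 0.874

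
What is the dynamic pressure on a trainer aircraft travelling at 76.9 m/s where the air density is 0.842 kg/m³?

q = ½ρv² = ½ × 0.842 × 76.9² = 2490 Pa

q = 2490 Pa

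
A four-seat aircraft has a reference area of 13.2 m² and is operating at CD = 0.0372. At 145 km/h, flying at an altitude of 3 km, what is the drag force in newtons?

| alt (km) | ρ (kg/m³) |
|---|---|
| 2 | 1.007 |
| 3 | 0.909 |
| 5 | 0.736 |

At 3 km, from the table: ρ = 0.909 kg/m³.
Convert speed: v = 145 km/h ÷ 3.6 = 40.28 m/s.
Dynamic pressure q = ½ρv² = ½ × 0.909 × 40.28² = 737.3 Pa.
D = q·S·CD = 737.3 × 13.2 × 0.0372 = 362 N

D = 362 N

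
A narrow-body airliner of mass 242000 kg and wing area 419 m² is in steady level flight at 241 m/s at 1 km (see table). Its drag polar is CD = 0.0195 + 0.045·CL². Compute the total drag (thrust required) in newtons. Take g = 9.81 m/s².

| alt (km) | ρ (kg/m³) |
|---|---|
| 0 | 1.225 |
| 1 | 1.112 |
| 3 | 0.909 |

At 1 km, from the table: ρ = 1.112 kg/m³.
Weight W = mg = 242000 × 9.81 = 2.374×10^6 N; in level flight L = W.
Dynamic pressure q = 0.5 × 1.112 × 241² = 32290 Pa.
CL = 2W/(ρv²S) = 2×2.374×10^6/(1.112×241²×419) = 0.1755.
CD = 0.0195 + 0.045 × 0.1755² = 0.02089.
D = q·S·CD = 32290 × 419 × 0.02089 = 2.826×10^5 N

D = 2.83×10^5 N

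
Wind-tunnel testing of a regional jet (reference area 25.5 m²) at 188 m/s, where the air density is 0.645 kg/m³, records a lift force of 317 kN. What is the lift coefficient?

CL = 1.09

From L = ½ρv²S·CL, rearranging gives CL = 2L/(ρv²S).
CL = 2 × 3.17×10^5 / (0.645 × 188² × 25.5) = 1.09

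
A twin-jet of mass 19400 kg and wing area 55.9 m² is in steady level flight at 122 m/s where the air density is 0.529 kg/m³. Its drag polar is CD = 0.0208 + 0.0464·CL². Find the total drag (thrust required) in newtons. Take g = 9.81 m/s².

In steady level flight, lift balances weight: W = mg = 19400 × 9.81 = 1.9031×10^5 N.
Dynamic pressure q = 0.5 × 0.529 × 122² = 3937 Pa.
CL = W/(q·S) = 1.9031×10^5 / (3937 × 55.9) = 0.8648.
CD = 0.0208 + 0.0464 × 0.8648² = 0.0555.
D = q·S·CD = 3937 × 55.9 × 0.0555 = 12210 N

D = 12200 N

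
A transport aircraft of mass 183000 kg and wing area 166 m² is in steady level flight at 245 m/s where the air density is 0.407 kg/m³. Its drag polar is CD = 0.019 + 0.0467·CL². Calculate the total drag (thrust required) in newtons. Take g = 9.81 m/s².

D = 1.13×10^5 N

Weight W = mg = 183000 × 9.81 = 1.7952×10^6 N; in level flight L = W.
q = ½ρv² = ½ × 0.407 × 245² = 12220 Pa.
Required CL = L/(qS) = 1.7952×10^6/(12220·166) = 0.8854.
CD = 0.019 + 0.0467 × 0.8854² = 0.05561.
D = q·S·CD = 12220 × 166 × 0.05561 = 1.128×10^5 N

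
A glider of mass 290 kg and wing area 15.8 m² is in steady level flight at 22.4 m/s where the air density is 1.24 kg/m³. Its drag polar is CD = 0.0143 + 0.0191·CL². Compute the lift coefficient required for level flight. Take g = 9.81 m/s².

In steady level flight, lift balances weight: W = mg = 290 × 9.81 = 2844.9 N.
q = ½ρv² = ½ × 1.24 × 22.4² = 311.1 Pa.
Required CL = L/(qS) = 2844.9/(311.1·15.8) = 0.5788.

CL = 0.579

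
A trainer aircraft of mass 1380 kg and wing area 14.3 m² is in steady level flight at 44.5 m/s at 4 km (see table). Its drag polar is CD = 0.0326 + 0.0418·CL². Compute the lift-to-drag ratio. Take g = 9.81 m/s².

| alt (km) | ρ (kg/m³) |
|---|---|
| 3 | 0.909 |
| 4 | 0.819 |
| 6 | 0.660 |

At 4 km, from the table: ρ = 0.819 kg/m³.
Level flight ⇒ L = W = m·g = 1380 × 9.81 = 13538 N.
q = ½ρv² = ½ × 0.819 × 44.5² = 810.9 Pa.
Required CL = L/(qS) = 13538/(810.9·14.3) = 1.167.
CD = 0.0326 + 0.0418 × 1.167² = 0.08957.
L/D = CL/CD = 1.167 / 0.08957 = 13

L/D = 13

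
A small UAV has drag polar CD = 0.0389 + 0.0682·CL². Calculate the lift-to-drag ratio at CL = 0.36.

CD = 0.0389 + 0.0682 × 0.36² = 0.04774
L/D = CL/CD = 0.36 / 0.04774 = 7.54

L/D = 7.54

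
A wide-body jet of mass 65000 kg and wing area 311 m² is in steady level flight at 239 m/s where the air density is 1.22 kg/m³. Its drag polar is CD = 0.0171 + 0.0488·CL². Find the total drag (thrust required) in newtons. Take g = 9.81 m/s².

In steady level flight, lift balances weight: W = mg = 65000 × 9.81 = 6.3765×10^5 N.
q = ½ρv² = ½ × 1.22 × 239² = 34840 Pa.
CL = W/(q·S) = 6.3765×10^5 / (34840 × 311) = 0.05884.
CD = 0.0171 + 0.0488 × 0.05884² = 0.01727.
D = q·S·CD = 34840 × 311 × 0.01727 = 1.871×10^5 N

D = 1.87×10^5 N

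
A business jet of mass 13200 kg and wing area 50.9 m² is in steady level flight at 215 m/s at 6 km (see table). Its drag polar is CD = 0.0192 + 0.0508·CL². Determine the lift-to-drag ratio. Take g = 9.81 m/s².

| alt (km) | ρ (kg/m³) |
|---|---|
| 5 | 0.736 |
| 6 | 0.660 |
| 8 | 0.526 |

L/D = 8.09

At 6 km, from the table: ρ = 0.660 kg/m³.
In steady level flight, lift balances weight: W = mg = 13200 × 9.81 = 1.2949×10^5 N.
q = ½ρv² = ½ × 0.66 × 215² = 15250 Pa.
Required CL = L/(qS) = 1.2949×10^5/(15250·50.9) = 0.1668.
CD = 0.0192 + 0.0508 × 0.1668² = 0.02061.
L/D = CL/CD = 0.1668 / 0.02061 = 8.09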